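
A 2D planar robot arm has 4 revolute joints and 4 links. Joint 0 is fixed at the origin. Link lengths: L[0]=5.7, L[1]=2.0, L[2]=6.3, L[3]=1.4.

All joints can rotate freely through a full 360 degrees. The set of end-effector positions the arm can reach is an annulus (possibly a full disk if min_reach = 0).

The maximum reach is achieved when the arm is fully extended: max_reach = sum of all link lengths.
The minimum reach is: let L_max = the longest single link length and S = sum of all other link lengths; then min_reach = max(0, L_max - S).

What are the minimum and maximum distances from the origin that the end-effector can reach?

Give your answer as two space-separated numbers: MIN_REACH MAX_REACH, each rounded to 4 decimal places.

Answer: 0.0000 15.4000

Derivation:
Link lengths: [5.7, 2.0, 6.3, 1.4]
max_reach = 5.7 + 2 + 6.3 + 1.4 = 15.4
L_max = max([5.7, 2.0, 6.3, 1.4]) = 6.3
S (sum of others) = 15.4 - 6.3 = 9.1
min_reach = max(0, 6.3 - 9.1) = max(0, -2.8) = 0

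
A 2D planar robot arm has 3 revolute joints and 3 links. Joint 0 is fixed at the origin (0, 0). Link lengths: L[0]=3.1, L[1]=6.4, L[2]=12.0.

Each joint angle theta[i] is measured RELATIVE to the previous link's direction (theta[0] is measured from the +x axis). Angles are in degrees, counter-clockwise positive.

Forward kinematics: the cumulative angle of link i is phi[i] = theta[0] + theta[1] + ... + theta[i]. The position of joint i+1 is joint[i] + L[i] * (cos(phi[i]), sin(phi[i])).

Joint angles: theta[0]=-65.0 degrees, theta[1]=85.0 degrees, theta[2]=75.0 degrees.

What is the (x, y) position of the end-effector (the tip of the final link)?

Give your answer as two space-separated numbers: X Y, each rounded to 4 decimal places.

Answer: 6.2783 11.3337

Derivation:
joint[0] = (0.0000, 0.0000)  (base)
link 0: phi[0] = -65 = -65 deg
  cos(-65 deg) = 0.4226, sin(-65 deg) = -0.9063
  joint[1] = (0.0000, 0.0000) + 3.1 * (0.4226, -0.9063) = (0.0000 + 1.3101, 0.0000 + -2.8096) = (1.3101, -2.8096)
link 1: phi[1] = -65 + 85 = 20 deg
  cos(20 deg) = 0.9397, sin(20 deg) = 0.3420
  joint[2] = (1.3101, -2.8096) + 6.4 * (0.9397, 0.3420) = (1.3101 + 6.0140, -2.8096 + 2.1889) = (7.3241, -0.6206)
link 2: phi[2] = -65 + 85 + 75 = 95 deg
  cos(95 deg) = -0.0872, sin(95 deg) = 0.9962
  joint[3] = (7.3241, -0.6206) + 12 * (-0.0872, 0.9962) = (7.3241 + -1.0459, -0.6206 + 11.9543) = (6.2783, 11.3337)
End effector: (6.2783, 11.3337)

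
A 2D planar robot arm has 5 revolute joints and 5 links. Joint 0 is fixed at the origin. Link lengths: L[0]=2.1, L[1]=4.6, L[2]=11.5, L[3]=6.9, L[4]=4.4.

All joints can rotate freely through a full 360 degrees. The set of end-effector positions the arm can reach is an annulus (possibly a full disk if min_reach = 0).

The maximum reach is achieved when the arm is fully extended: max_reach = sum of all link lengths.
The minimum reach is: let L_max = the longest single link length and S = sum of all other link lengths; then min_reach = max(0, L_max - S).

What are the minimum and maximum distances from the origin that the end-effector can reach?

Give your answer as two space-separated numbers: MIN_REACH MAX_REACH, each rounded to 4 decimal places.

Answer: 0.0000 29.5000

Derivation:
Link lengths: [2.1, 4.6, 11.5, 6.9, 4.4]
max_reach = 2.1 + 4.6 + 11.5 + 6.9 + 4.4 = 29.5
L_max = max([2.1, 4.6, 11.5, 6.9, 4.4]) = 11.5
S (sum of others) = 29.5 - 11.5 = 18
min_reach = max(0, 11.5 - 18) = max(0, -6.5) = 0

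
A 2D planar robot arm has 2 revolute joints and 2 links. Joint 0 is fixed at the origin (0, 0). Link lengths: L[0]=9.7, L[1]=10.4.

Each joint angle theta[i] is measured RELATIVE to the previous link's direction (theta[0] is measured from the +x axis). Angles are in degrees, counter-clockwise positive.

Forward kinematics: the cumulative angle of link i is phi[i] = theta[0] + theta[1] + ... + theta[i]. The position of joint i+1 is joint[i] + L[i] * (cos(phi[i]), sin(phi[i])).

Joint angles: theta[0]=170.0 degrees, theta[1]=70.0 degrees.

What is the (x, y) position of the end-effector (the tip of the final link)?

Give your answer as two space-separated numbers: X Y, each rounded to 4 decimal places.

Answer: -14.7526 -7.3223

Derivation:
joint[0] = (0.0000, 0.0000)  (base)
link 0: phi[0] = 170 = 170 deg
  cos(170 deg) = -0.9848, sin(170 deg) = 0.1736
  joint[1] = (0.0000, 0.0000) + 9.7 * (-0.9848, 0.1736) = (0.0000 + -9.5526, 0.0000 + 1.6844) = (-9.5526, 1.6844)
link 1: phi[1] = 170 + 70 = 240 deg
  cos(240 deg) = -0.5000, sin(240 deg) = -0.8660
  joint[2] = (-9.5526, 1.6844) + 10.4 * (-0.5000, -0.8660) = (-9.5526 + -5.2000, 1.6844 + -9.0067) = (-14.7526, -7.3223)
End effector: (-14.7526, -7.3223)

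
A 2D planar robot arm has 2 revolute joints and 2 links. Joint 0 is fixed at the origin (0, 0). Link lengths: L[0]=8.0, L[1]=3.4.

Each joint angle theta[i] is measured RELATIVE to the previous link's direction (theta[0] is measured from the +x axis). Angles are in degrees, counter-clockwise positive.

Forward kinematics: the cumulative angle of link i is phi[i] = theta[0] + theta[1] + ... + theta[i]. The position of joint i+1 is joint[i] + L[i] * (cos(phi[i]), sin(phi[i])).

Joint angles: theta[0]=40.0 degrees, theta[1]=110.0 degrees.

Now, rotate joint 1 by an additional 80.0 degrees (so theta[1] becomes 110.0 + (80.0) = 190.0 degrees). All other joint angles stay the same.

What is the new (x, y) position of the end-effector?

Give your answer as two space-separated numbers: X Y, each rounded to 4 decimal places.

joint[0] = (0.0000, 0.0000)  (base)
link 0: phi[0] = 40 = 40 deg
  cos(40 deg) = 0.7660, sin(40 deg) = 0.6428
  joint[1] = (0.0000, 0.0000) + 8 * (0.7660, 0.6428) = (0.0000 + 6.1284, 0.0000 + 5.1423) = (6.1284, 5.1423)
link 1: phi[1] = 40 + 190 = 230 deg
  cos(230 deg) = -0.6428, sin(230 deg) = -0.7660
  joint[2] = (6.1284, 5.1423) + 3.4 * (-0.6428, -0.7660) = (6.1284 + -2.1855, 5.1423 + -2.6046) = (3.9429, 2.5377)
End effector: (3.9429, 2.5377)

Answer: 3.9429 2.5377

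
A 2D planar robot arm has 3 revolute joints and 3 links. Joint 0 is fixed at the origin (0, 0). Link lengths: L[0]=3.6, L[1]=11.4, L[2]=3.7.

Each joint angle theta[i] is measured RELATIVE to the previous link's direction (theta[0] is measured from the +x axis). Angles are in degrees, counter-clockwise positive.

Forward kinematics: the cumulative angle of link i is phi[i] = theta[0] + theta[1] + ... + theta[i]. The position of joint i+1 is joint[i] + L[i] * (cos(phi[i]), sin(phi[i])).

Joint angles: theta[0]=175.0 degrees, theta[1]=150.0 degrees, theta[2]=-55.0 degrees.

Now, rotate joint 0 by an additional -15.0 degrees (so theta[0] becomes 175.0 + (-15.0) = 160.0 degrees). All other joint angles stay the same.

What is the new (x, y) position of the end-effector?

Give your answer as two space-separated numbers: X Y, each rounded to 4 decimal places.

joint[0] = (0.0000, 0.0000)  (base)
link 0: phi[0] = 160 = 160 deg
  cos(160 deg) = -0.9397, sin(160 deg) = 0.3420
  joint[1] = (0.0000, 0.0000) + 3.6 * (-0.9397, 0.3420) = (0.0000 + -3.3829, 0.0000 + 1.2313) = (-3.3829, 1.2313)
link 1: phi[1] = 160 + 150 = 310 deg
  cos(310 deg) = 0.6428, sin(310 deg) = -0.7660
  joint[2] = (-3.3829, 1.2313) + 11.4 * (0.6428, -0.7660) = (-3.3829 + 7.3278, 1.2313 + -8.7329) = (3.9449, -7.5016)
link 2: phi[2] = 160 + 150 + -55 = 255 deg
  cos(255 deg) = -0.2588, sin(255 deg) = -0.9659
  joint[3] = (3.9449, -7.5016) + 3.7 * (-0.2588, -0.9659) = (3.9449 + -0.9576, -7.5016 + -3.5739) = (2.9873, -11.0756)
End effector: (2.9873, -11.0756)

Answer: 2.9873 -11.0756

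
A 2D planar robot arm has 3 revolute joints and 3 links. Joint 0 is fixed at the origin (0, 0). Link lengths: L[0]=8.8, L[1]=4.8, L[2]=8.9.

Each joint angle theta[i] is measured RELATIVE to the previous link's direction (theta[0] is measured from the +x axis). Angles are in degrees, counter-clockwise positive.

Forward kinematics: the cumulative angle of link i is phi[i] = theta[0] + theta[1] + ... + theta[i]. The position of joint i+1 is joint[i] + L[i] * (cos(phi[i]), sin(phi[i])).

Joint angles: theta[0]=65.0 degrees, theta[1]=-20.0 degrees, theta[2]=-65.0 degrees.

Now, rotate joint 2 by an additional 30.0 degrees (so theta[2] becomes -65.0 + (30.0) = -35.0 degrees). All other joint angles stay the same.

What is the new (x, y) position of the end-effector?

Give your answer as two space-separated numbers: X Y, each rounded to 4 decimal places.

Answer: 15.8779 12.9151

Derivation:
joint[0] = (0.0000, 0.0000)  (base)
link 0: phi[0] = 65 = 65 deg
  cos(65 deg) = 0.4226, sin(65 deg) = 0.9063
  joint[1] = (0.0000, 0.0000) + 8.8 * (0.4226, 0.9063) = (0.0000 + 3.7190, 0.0000 + 7.9755) = (3.7190, 7.9755)
link 1: phi[1] = 65 + -20 = 45 deg
  cos(45 deg) = 0.7071, sin(45 deg) = 0.7071
  joint[2] = (3.7190, 7.9755) + 4.8 * (0.7071, 0.7071) = (3.7190 + 3.3941, 7.9755 + 3.3941) = (7.1132, 11.3696)
link 2: phi[2] = 65 + -20 + -35 = 10 deg
  cos(10 deg) = 0.9848, sin(10 deg) = 0.1736
  joint[3] = (7.1132, 11.3696) + 8.9 * (0.9848, 0.1736) = (7.1132 + 8.7648, 11.3696 + 1.5455) = (15.8779, 12.9151)
End effector: (15.8779, 12.9151)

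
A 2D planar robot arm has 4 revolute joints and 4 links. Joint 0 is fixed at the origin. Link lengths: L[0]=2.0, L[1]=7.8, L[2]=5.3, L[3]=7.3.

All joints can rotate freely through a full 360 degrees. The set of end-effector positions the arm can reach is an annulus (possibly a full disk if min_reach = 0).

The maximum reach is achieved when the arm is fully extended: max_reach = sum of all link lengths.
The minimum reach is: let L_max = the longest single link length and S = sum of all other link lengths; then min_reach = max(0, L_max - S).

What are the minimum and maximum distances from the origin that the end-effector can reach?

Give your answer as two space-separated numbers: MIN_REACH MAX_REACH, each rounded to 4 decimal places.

Answer: 0.0000 22.4000

Derivation:
Link lengths: [2.0, 7.8, 5.3, 7.3]
max_reach = 2 + 7.8 + 5.3 + 7.3 = 22.4
L_max = max([2.0, 7.8, 5.3, 7.3]) = 7.8
S (sum of others) = 22.4 - 7.8 = 14.6
min_reach = max(0, 7.8 - 14.6) = max(0, -6.8) = 0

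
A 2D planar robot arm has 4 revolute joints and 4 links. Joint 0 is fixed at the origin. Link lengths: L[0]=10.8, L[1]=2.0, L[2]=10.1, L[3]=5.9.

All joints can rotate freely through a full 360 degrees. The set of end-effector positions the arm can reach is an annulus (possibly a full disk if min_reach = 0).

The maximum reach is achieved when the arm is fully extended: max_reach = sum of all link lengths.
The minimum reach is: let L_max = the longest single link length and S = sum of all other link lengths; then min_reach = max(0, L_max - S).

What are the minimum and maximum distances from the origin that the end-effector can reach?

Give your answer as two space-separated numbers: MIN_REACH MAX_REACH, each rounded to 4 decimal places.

Link lengths: [10.8, 2.0, 10.1, 5.9]
max_reach = 10.8 + 2 + 10.1 + 5.9 = 28.8
L_max = max([10.8, 2.0, 10.1, 5.9]) = 10.8
S (sum of others) = 28.8 - 10.8 = 18
min_reach = max(0, 10.8 - 18) = max(0, -7.2) = 0

Answer: 0.0000 28.8000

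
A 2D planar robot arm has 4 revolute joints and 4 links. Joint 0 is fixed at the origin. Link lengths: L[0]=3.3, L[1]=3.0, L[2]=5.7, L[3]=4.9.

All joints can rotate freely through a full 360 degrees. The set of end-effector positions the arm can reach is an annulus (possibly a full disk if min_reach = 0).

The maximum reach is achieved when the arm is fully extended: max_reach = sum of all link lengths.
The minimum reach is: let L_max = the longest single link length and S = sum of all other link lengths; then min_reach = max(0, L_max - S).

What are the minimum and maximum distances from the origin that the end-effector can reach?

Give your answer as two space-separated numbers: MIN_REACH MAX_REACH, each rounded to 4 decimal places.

Answer: 0.0000 16.9000

Derivation:
Link lengths: [3.3, 3.0, 5.7, 4.9]
max_reach = 3.3 + 3 + 5.7 + 4.9 = 16.9
L_max = max([3.3, 3.0, 5.7, 4.9]) = 5.7
S (sum of others) = 16.9 - 5.7 = 11.2
min_reach = max(0, 5.7 - 11.2) = max(0, -5.5) = 0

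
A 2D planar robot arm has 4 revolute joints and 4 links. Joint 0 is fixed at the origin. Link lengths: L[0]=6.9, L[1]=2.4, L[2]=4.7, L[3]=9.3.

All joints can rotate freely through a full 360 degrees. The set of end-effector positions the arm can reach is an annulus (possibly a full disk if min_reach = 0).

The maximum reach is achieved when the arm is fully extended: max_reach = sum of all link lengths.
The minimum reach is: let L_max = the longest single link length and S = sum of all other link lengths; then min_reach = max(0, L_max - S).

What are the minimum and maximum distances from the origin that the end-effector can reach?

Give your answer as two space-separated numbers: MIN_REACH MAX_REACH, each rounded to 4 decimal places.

Link lengths: [6.9, 2.4, 4.7, 9.3]
max_reach = 6.9 + 2.4 + 4.7 + 9.3 = 23.3
L_max = max([6.9, 2.4, 4.7, 9.3]) = 9.3
S (sum of others) = 23.3 - 9.3 = 14
min_reach = max(0, 9.3 - 14) = max(0, -4.7) = 0

Answer: 0.0000 23.3000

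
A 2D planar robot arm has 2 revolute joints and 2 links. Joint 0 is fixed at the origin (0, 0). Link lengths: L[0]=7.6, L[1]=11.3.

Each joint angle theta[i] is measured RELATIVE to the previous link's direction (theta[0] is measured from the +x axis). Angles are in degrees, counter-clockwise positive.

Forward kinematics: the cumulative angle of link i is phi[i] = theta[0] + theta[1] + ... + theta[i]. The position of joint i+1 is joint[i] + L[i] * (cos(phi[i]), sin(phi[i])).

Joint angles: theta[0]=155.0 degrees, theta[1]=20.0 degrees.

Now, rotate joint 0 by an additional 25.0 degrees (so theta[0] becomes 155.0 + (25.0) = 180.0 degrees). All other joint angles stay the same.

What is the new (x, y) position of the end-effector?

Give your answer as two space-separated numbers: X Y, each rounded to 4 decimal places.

joint[0] = (0.0000, 0.0000)  (base)
link 0: phi[0] = 180 = 180 deg
  cos(180 deg) = -1.0000, sin(180 deg) = 0.0000
  joint[1] = (0.0000, 0.0000) + 7.6 * (-1.0000, 0.0000) = (0.0000 + -7.6000, 0.0000 + 0.0000) = (-7.6000, 0.0000)
link 1: phi[1] = 180 + 20 = 200 deg
  cos(200 deg) = -0.9397, sin(200 deg) = -0.3420
  joint[2] = (-7.6000, 0.0000) + 11.3 * (-0.9397, -0.3420) = (-7.6000 + -10.6185, 0.0000 + -3.8648) = (-18.2185, -3.8648)
End effector: (-18.2185, -3.8648)

Answer: -18.2185 -3.8648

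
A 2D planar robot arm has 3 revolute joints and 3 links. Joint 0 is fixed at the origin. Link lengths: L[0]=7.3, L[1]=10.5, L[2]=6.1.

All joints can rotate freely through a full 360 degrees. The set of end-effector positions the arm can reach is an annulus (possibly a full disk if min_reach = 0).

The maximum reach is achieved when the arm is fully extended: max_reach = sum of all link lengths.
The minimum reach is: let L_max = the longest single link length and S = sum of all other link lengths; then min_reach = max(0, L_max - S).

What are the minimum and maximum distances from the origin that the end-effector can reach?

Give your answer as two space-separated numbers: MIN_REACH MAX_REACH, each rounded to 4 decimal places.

Answer: 0.0000 23.9000

Derivation:
Link lengths: [7.3, 10.5, 6.1]
max_reach = 7.3 + 10.5 + 6.1 = 23.9
L_max = max([7.3, 10.5, 6.1]) = 10.5
S (sum of others) = 23.9 - 10.5 = 13.4
min_reach = max(0, 10.5 - 13.4) = max(0, -2.9) = 0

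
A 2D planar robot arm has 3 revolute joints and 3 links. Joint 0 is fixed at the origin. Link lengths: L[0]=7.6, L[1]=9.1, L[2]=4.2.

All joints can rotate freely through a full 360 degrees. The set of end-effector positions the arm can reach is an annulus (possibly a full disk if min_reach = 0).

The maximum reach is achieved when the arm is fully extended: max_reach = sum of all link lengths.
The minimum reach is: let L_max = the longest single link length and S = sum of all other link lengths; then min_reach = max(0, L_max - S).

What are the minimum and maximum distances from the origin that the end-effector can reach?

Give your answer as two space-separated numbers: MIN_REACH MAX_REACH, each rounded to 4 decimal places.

Answer: 0.0000 20.9000

Derivation:
Link lengths: [7.6, 9.1, 4.2]
max_reach = 7.6 + 9.1 + 4.2 = 20.9
L_max = max([7.6, 9.1, 4.2]) = 9.1
S (sum of others) = 20.9 - 9.1 = 11.8
min_reach = max(0, 9.1 - 11.8) = max(0, -2.7) = 0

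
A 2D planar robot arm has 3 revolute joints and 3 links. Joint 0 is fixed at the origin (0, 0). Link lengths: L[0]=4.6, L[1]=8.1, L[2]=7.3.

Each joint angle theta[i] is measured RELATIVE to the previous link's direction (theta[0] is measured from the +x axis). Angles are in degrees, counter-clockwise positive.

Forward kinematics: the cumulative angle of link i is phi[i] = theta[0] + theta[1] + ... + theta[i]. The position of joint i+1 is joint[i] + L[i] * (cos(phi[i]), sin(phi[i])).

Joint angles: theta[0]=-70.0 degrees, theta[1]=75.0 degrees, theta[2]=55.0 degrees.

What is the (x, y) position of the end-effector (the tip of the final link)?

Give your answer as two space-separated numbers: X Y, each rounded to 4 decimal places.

Answer: 13.2925 2.7054

Derivation:
joint[0] = (0.0000, 0.0000)  (base)
link 0: phi[0] = -70 = -70 deg
  cos(-70 deg) = 0.3420, sin(-70 deg) = -0.9397
  joint[1] = (0.0000, 0.0000) + 4.6 * (0.3420, -0.9397) = (0.0000 + 1.5733, 0.0000 + -4.3226) = (1.5733, -4.3226)
link 1: phi[1] = -70 + 75 = 5 deg
  cos(5 deg) = 0.9962, sin(5 deg) = 0.0872
  joint[2] = (1.5733, -4.3226) + 8.1 * (0.9962, 0.0872) = (1.5733 + 8.0692, -4.3226 + 0.7060) = (9.6425, -3.6166)
link 2: phi[2] = -70 + 75 + 55 = 60 deg
  cos(60 deg) = 0.5000, sin(60 deg) = 0.8660
  joint[3] = (9.6425, -3.6166) + 7.3 * (0.5000, 0.8660) = (9.6425 + 3.6500, -3.6166 + 6.3220) = (13.2925, 2.7054)
End effector: (13.2925, 2.7054)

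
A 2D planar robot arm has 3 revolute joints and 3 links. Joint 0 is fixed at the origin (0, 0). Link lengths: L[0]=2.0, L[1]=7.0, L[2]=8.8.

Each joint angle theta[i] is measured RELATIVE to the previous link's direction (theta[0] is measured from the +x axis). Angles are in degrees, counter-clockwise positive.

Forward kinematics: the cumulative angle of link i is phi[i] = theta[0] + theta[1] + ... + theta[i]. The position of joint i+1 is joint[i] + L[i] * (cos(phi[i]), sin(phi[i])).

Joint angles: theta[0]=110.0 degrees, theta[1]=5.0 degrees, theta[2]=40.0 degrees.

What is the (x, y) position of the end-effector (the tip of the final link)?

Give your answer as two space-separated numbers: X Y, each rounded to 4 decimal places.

Answer: -11.6179 11.9426

Derivation:
joint[0] = (0.0000, 0.0000)  (base)
link 0: phi[0] = 110 = 110 deg
  cos(110 deg) = -0.3420, sin(110 deg) = 0.9397
  joint[1] = (0.0000, 0.0000) + 2 * (-0.3420, 0.9397) = (0.0000 + -0.6840, 0.0000 + 1.8794) = (-0.6840, 1.8794)
link 1: phi[1] = 110 + 5 = 115 deg
  cos(115 deg) = -0.4226, sin(115 deg) = 0.9063
  joint[2] = (-0.6840, 1.8794) + 7 * (-0.4226, 0.9063) = (-0.6840 + -2.9583, 1.8794 + 6.3442) = (-3.6424, 8.2235)
link 2: phi[2] = 110 + 5 + 40 = 155 deg
  cos(155 deg) = -0.9063, sin(155 deg) = 0.4226
  joint[3] = (-3.6424, 8.2235) + 8.8 * (-0.9063, 0.4226) = (-3.6424 + -7.9755, 8.2235 + 3.7190) = (-11.6179, 11.9426)
End effector: (-11.6179, 11.9426)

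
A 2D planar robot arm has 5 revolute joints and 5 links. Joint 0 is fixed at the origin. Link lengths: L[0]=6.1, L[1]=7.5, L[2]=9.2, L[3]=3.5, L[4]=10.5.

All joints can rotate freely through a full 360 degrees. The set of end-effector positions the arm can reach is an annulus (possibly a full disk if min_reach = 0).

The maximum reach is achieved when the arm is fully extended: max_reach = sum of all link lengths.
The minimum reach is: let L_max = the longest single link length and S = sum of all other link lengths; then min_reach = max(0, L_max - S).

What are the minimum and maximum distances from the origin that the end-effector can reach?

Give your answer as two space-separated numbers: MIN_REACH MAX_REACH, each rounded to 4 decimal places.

Answer: 0.0000 36.8000

Derivation:
Link lengths: [6.1, 7.5, 9.2, 3.5, 10.5]
max_reach = 6.1 + 7.5 + 9.2 + 3.5 + 10.5 = 36.8
L_max = max([6.1, 7.5, 9.2, 3.5, 10.5]) = 10.5
S (sum of others) = 36.8 - 10.5 = 26.3
min_reach = max(0, 10.5 - 26.3) = max(0, -15.8) = 0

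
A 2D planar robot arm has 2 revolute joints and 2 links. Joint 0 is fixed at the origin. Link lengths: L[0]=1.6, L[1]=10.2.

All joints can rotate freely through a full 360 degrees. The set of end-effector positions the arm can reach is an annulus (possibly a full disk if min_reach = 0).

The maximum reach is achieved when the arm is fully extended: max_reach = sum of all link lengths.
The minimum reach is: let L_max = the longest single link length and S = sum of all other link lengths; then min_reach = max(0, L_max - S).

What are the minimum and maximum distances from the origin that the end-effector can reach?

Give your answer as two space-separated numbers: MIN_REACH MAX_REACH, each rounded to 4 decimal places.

Answer: 8.6000 11.8000

Derivation:
Link lengths: [1.6, 10.2]
max_reach = 1.6 + 10.2 = 11.8
L_max = max([1.6, 10.2]) = 10.2
S (sum of others) = 11.8 - 10.2 = 1.6
min_reach = max(0, 10.2 - 1.6) = max(0, 8.6) = 8.6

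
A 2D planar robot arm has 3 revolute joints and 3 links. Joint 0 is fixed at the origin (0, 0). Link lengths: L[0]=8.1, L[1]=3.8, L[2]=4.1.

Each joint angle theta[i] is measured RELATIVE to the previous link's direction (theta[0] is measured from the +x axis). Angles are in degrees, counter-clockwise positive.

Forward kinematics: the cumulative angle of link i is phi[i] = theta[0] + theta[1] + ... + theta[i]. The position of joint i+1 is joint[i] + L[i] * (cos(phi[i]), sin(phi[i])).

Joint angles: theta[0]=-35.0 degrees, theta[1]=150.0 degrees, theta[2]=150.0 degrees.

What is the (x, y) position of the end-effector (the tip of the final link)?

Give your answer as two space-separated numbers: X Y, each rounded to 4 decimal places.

joint[0] = (0.0000, 0.0000)  (base)
link 0: phi[0] = -35 = -35 deg
  cos(-35 deg) = 0.8192, sin(-35 deg) = -0.5736
  joint[1] = (0.0000, 0.0000) + 8.1 * (0.8192, -0.5736) = (0.0000 + 6.6351, 0.0000 + -4.6460) = (6.6351, -4.6460)
link 1: phi[1] = -35 + 150 = 115 deg
  cos(115 deg) = -0.4226, sin(115 deg) = 0.9063
  joint[2] = (6.6351, -4.6460) + 3.8 * (-0.4226, 0.9063) = (6.6351 + -1.6059, -4.6460 + 3.4440) = (5.0292, -1.2020)
link 2: phi[2] = -35 + 150 + 150 = 265 deg
  cos(265 deg) = -0.0872, sin(265 deg) = -0.9962
  joint[3] = (5.0292, -1.2020) + 4.1 * (-0.0872, -0.9962) = (5.0292 + -0.3573, -1.2020 + -4.0844) = (4.6718, -5.2864)
End effector: (4.6718, -5.2864)

Answer: 4.6718 -5.2864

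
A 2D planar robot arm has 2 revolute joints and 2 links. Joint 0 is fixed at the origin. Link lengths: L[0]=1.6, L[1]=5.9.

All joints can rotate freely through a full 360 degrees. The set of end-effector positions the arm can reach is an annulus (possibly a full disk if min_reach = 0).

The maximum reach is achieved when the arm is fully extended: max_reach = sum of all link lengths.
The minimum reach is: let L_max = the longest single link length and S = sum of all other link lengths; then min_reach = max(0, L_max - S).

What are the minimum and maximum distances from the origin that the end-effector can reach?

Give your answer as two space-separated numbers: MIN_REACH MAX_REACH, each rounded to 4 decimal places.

Link lengths: [1.6, 5.9]
max_reach = 1.6 + 5.9 = 7.5
L_max = max([1.6, 5.9]) = 5.9
S (sum of others) = 7.5 - 5.9 = 1.6
min_reach = max(0, 5.9 - 1.6) = max(0, 4.3) = 4.3

Answer: 4.3000 7.5000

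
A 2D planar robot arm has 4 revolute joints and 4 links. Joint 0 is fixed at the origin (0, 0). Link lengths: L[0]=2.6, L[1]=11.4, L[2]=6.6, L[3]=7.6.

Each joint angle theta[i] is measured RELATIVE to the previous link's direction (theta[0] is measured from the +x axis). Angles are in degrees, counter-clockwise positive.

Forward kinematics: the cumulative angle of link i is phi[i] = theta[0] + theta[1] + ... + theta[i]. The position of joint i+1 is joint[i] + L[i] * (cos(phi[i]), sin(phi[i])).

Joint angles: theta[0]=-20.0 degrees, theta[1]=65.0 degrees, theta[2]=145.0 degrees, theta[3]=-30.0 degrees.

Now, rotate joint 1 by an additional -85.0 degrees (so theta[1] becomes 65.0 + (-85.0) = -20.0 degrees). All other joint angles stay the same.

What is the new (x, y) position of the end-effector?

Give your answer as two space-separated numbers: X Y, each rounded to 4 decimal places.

joint[0] = (0.0000, 0.0000)  (base)
link 0: phi[0] = -20 = -20 deg
  cos(-20 deg) = 0.9397, sin(-20 deg) = -0.3420
  joint[1] = (0.0000, 0.0000) + 2.6 * (0.9397, -0.3420) = (0.0000 + 2.4432, 0.0000 + -0.8893) = (2.4432, -0.8893)
link 1: phi[1] = -20 + -20 = -40 deg
  cos(-40 deg) = 0.7660, sin(-40 deg) = -0.6428
  joint[2] = (2.4432, -0.8893) + 11.4 * (0.7660, -0.6428) = (2.4432 + 8.7329, -0.8893 + -7.3278) = (11.1761, -8.2170)
link 2: phi[2] = -20 + -20 + 145 = 105 deg
  cos(105 deg) = -0.2588, sin(105 deg) = 0.9659
  joint[3] = (11.1761, -8.2170) + 6.6 * (-0.2588, 0.9659) = (11.1761 + -1.7082, -8.2170 + 6.3751) = (9.4679, -1.8419)
link 3: phi[3] = -20 + -20 + 145 + -30 = 75 deg
  cos(75 deg) = 0.2588, sin(75 deg) = 0.9659
  joint[4] = (9.4679, -1.8419) + 7.6 * (0.2588, 0.9659) = (9.4679 + 1.9670, -1.8419 + 7.3410) = (11.4349, 5.4991)
End effector: (11.4349, 5.4991)

Answer: 11.4349 5.4991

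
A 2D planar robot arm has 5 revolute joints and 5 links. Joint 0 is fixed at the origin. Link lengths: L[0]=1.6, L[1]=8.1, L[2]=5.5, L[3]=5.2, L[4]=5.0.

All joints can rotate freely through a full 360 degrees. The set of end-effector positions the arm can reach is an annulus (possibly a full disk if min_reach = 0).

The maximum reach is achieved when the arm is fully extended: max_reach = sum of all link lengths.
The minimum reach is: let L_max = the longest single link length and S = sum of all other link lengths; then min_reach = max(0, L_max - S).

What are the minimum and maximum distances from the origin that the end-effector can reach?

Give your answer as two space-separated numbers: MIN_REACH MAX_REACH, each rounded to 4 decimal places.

Link lengths: [1.6, 8.1, 5.5, 5.2, 5.0]
max_reach = 1.6 + 8.1 + 5.5 + 5.2 + 5 = 25.4
L_max = max([1.6, 8.1, 5.5, 5.2, 5.0]) = 8.1
S (sum of others) = 25.4 - 8.1 = 17.3
min_reach = max(0, 8.1 - 17.3) = max(0, -9.2) = 0

Answer: 0.0000 25.4000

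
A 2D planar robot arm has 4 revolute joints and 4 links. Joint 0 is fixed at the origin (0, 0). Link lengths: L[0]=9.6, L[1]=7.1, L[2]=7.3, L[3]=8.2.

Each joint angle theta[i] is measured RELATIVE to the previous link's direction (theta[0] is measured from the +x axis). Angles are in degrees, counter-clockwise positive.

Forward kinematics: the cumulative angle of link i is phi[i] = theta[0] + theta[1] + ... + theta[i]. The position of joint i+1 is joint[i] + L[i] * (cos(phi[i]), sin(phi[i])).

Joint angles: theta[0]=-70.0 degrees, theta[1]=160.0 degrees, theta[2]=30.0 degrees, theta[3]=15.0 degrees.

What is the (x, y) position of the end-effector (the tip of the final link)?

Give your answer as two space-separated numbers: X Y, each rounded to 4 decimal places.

joint[0] = (0.0000, 0.0000)  (base)
link 0: phi[0] = -70 = -70 deg
  cos(-70 deg) = 0.3420, sin(-70 deg) = -0.9397
  joint[1] = (0.0000, 0.0000) + 9.6 * (0.3420, -0.9397) = (0.0000 + 3.2834, 0.0000 + -9.0210) = (3.2834, -9.0210)
link 1: phi[1] = -70 + 160 = 90 deg
  cos(90 deg) = 0.0000, sin(90 deg) = 1.0000
  joint[2] = (3.2834, -9.0210) + 7.1 * (0.0000, 1.0000) = (3.2834 + 0.0000, -9.0210 + 7.1000) = (3.2834, -1.9210)
link 2: phi[2] = -70 + 160 + 30 = 120 deg
  cos(120 deg) = -0.5000, sin(120 deg) = 0.8660
  joint[3] = (3.2834, -1.9210) + 7.3 * (-0.5000, 0.8660) = (3.2834 + -3.6500, -1.9210 + 6.3220) = (-0.3666, 4.4009)
link 3: phi[3] = -70 + 160 + 30 + 15 = 135 deg
  cos(135 deg) = -0.7071, sin(135 deg) = 0.7071
  joint[4] = (-0.3666, 4.4009) + 8.2 * (-0.7071, 0.7071) = (-0.3666 + -5.7983, 4.4009 + 5.7983) = (-6.1649, 10.1992)
End effector: (-6.1649, 10.1992)

Answer: -6.1649 10.1992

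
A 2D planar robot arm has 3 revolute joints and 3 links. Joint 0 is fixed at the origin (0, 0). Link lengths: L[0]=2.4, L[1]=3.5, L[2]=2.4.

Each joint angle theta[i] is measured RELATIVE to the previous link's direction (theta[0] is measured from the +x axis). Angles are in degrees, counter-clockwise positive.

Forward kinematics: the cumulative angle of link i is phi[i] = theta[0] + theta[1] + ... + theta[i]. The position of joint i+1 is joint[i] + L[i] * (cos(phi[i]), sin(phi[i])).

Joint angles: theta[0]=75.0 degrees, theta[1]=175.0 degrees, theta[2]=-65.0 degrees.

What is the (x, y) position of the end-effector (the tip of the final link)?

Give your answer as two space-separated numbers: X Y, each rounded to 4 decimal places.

Answer: -2.9668 -1.1799

Derivation:
joint[0] = (0.0000, 0.0000)  (base)
link 0: phi[0] = 75 = 75 deg
  cos(75 deg) = 0.2588, sin(75 deg) = 0.9659
  joint[1] = (0.0000, 0.0000) + 2.4 * (0.2588, 0.9659) = (0.0000 + 0.6212, 0.0000 + 2.3182) = (0.6212, 2.3182)
link 1: phi[1] = 75 + 175 = 250 deg
  cos(250 deg) = -0.3420, sin(250 deg) = -0.9397
  joint[2] = (0.6212, 2.3182) + 3.5 * (-0.3420, -0.9397) = (0.6212 + -1.1971, 2.3182 + -3.2889) = (-0.5759, -0.9707)
link 2: phi[2] = 75 + 175 + -65 = 185 deg
  cos(185 deg) = -0.9962, sin(185 deg) = -0.0872
  joint[3] = (-0.5759, -0.9707) + 2.4 * (-0.9962, -0.0872) = (-0.5759 + -2.3909, -0.9707 + -0.2092) = (-2.9668, -1.1799)
End effector: (-2.9668, -1.1799)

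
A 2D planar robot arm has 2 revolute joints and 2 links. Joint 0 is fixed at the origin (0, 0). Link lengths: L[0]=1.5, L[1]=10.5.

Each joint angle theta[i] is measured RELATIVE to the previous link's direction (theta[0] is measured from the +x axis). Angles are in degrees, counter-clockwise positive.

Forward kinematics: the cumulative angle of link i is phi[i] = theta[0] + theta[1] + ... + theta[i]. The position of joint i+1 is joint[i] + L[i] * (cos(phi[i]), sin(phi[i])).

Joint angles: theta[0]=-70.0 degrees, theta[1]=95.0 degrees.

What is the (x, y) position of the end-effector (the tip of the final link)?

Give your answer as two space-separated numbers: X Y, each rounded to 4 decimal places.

joint[0] = (0.0000, 0.0000)  (base)
link 0: phi[0] = -70 = -70 deg
  cos(-70 deg) = 0.3420, sin(-70 deg) = -0.9397
  joint[1] = (0.0000, 0.0000) + 1.5 * (0.3420, -0.9397) = (0.0000 + 0.5130, 0.0000 + -1.4095) = (0.5130, -1.4095)
link 1: phi[1] = -70 + 95 = 25 deg
  cos(25 deg) = 0.9063, sin(25 deg) = 0.4226
  joint[2] = (0.5130, -1.4095) + 10.5 * (0.9063, 0.4226) = (0.5130 + 9.5162, -1.4095 + 4.4375) = (10.0293, 3.0280)
End effector: (10.0293, 3.0280)

Answer: 10.0293 3.0280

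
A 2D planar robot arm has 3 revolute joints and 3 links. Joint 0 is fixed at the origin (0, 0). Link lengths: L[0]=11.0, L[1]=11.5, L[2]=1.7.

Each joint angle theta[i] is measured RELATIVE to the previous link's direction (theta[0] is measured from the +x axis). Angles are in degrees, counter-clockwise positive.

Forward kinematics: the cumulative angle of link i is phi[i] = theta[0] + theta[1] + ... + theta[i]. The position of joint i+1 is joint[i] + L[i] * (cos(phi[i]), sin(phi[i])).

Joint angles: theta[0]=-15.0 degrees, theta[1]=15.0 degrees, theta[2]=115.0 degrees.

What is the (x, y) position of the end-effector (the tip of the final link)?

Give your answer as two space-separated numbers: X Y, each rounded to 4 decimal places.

Answer: 21.4067 -1.3063

Derivation:
joint[0] = (0.0000, 0.0000)  (base)
link 0: phi[0] = -15 = -15 deg
  cos(-15 deg) = 0.9659, sin(-15 deg) = -0.2588
  joint[1] = (0.0000, 0.0000) + 11 * (0.9659, -0.2588) = (0.0000 + 10.6252, 0.0000 + -2.8470) = (10.6252, -2.8470)
link 1: phi[1] = -15 + 15 = 0 deg
  cos(0 deg) = 1.0000, sin(0 deg) = 0.0000
  joint[2] = (10.6252, -2.8470) + 11.5 * (1.0000, 0.0000) = (10.6252 + 11.5000, -2.8470 + 0.0000) = (22.1252, -2.8470)
link 2: phi[2] = -15 + 15 + 115 = 115 deg
  cos(115 deg) = -0.4226, sin(115 deg) = 0.9063
  joint[3] = (22.1252, -2.8470) + 1.7 * (-0.4226, 0.9063) = (22.1252 + -0.7185, -2.8470 + 1.5407) = (21.4067, -1.3063)
End effector: (21.4067, -1.3063)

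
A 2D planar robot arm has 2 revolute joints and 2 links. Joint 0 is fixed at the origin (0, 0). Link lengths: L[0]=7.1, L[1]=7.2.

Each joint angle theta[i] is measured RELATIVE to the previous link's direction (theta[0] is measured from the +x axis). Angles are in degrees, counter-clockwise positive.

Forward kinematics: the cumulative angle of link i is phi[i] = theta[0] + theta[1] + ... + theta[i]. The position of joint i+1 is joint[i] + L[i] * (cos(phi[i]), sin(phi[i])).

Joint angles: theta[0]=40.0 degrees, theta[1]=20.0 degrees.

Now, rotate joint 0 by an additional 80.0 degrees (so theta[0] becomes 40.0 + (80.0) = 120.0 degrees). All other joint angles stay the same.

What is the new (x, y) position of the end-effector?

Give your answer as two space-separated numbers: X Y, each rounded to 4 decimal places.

joint[0] = (0.0000, 0.0000)  (base)
link 0: phi[0] = 120 = 120 deg
  cos(120 deg) = -0.5000, sin(120 deg) = 0.8660
  joint[1] = (0.0000, 0.0000) + 7.1 * (-0.5000, 0.8660) = (0.0000 + -3.5500, 0.0000 + 6.1488) = (-3.5500, 6.1488)
link 1: phi[1] = 120 + 20 = 140 deg
  cos(140 deg) = -0.7660, sin(140 deg) = 0.6428
  joint[2] = (-3.5500, 6.1488) + 7.2 * (-0.7660, 0.6428) = (-3.5500 + -5.5155, 6.1488 + 4.6281) = (-9.0655, 10.7769)
End effector: (-9.0655, 10.7769)

Answer: -9.0655 10.7769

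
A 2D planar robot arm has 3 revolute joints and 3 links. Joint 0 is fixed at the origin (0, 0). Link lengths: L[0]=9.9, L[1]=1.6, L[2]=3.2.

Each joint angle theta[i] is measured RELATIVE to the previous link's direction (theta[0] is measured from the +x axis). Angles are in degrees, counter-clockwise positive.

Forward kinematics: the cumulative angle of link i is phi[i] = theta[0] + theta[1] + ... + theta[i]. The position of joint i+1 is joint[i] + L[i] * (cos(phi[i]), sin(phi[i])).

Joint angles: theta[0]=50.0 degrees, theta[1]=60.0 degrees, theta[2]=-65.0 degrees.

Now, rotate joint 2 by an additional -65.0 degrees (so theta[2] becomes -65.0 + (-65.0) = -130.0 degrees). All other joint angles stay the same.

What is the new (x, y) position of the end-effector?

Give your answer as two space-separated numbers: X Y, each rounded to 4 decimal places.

joint[0] = (0.0000, 0.0000)  (base)
link 0: phi[0] = 50 = 50 deg
  cos(50 deg) = 0.6428, sin(50 deg) = 0.7660
  joint[1] = (0.0000, 0.0000) + 9.9 * (0.6428, 0.7660) = (0.0000 + 6.3636, 0.0000 + 7.5838) = (6.3636, 7.5838)
link 1: phi[1] = 50 + 60 = 110 deg
  cos(110 deg) = -0.3420, sin(110 deg) = 0.9397
  joint[2] = (6.3636, 7.5838) + 1.6 * (-0.3420, 0.9397) = (6.3636 + -0.5472, 7.5838 + 1.5035) = (5.8164, 9.0873)
link 2: phi[2] = 50 + 60 + -130 = -20 deg
  cos(-20 deg) = 0.9397, sin(-20 deg) = -0.3420
  joint[3] = (5.8164, 9.0873) + 3.2 * (0.9397, -0.3420) = (5.8164 + 3.0070, 9.0873 + -1.0945) = (8.8234, 7.9929)
End effector: (8.8234, 7.9929)

Answer: 8.8234 7.9929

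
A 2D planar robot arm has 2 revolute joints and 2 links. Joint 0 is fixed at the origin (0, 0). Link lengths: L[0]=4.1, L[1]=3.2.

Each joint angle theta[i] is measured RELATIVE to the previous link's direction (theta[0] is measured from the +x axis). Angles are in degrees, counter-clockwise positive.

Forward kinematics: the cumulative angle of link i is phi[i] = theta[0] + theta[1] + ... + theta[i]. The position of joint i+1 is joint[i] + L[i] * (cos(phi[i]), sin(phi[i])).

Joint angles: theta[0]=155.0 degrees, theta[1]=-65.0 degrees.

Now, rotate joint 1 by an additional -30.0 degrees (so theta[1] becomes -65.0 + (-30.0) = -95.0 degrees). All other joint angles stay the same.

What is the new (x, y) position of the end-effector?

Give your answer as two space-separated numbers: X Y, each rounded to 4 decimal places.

Answer: -2.1159 4.5040

Derivation:
joint[0] = (0.0000, 0.0000)  (base)
link 0: phi[0] = 155 = 155 deg
  cos(155 deg) = -0.9063, sin(155 deg) = 0.4226
  joint[1] = (0.0000, 0.0000) + 4.1 * (-0.9063, 0.4226) = (0.0000 + -3.7159, 0.0000 + 1.7327) = (-3.7159, 1.7327)
link 1: phi[1] = 155 + -95 = 60 deg
  cos(60 deg) = 0.5000, sin(60 deg) = 0.8660
  joint[2] = (-3.7159, 1.7327) + 3.2 * (0.5000, 0.8660) = (-3.7159 + 1.6000, 1.7327 + 2.7713) = (-2.1159, 4.5040)
End effector: (-2.1159, 4.5040)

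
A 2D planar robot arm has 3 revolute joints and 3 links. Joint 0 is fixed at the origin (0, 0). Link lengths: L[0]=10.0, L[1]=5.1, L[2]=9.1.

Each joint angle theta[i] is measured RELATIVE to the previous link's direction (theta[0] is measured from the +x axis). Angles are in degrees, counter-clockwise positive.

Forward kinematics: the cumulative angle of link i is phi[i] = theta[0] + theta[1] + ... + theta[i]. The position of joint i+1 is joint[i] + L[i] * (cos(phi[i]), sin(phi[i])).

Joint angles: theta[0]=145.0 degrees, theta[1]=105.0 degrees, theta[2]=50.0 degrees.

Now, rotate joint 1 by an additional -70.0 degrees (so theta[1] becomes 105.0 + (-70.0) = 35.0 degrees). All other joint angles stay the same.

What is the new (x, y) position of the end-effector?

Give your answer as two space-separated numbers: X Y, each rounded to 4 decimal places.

Answer: -19.1409 -1.2352

Derivation:
joint[0] = (0.0000, 0.0000)  (base)
link 0: phi[0] = 145 = 145 deg
  cos(145 deg) = -0.8192, sin(145 deg) = 0.5736
  joint[1] = (0.0000, 0.0000) + 10 * (-0.8192, 0.5736) = (0.0000 + -8.1915, 0.0000 + 5.7358) = (-8.1915, 5.7358)
link 1: phi[1] = 145 + 35 = 180 deg
  cos(180 deg) = -1.0000, sin(180 deg) = 0.0000
  joint[2] = (-8.1915, 5.7358) + 5.1 * (-1.0000, 0.0000) = (-8.1915 + -5.1000, 5.7358 + 0.0000) = (-13.2915, 5.7358)
link 2: phi[2] = 145 + 35 + 50 = 230 deg
  cos(230 deg) = -0.6428, sin(230 deg) = -0.7660
  joint[3] = (-13.2915, 5.7358) + 9.1 * (-0.6428, -0.7660) = (-13.2915 + -5.8494, 5.7358 + -6.9710) = (-19.1409, -1.2352)
End effector: (-19.1409, -1.2352)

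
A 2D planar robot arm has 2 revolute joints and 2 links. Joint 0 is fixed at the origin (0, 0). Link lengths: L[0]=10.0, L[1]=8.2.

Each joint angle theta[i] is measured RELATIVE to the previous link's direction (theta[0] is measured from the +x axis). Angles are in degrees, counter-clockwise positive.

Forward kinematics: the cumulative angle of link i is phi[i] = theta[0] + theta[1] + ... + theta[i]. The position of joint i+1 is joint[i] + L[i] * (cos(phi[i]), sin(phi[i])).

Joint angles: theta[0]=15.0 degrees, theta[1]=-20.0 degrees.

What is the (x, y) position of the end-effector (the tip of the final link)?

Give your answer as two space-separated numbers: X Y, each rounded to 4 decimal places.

Answer: 17.8281 1.8735

Derivation:
joint[0] = (0.0000, 0.0000)  (base)
link 0: phi[0] = 15 = 15 deg
  cos(15 deg) = 0.9659, sin(15 deg) = 0.2588
  joint[1] = (0.0000, 0.0000) + 10 * (0.9659, 0.2588) = (0.0000 + 9.6593, 0.0000 + 2.5882) = (9.6593, 2.5882)
link 1: phi[1] = 15 + -20 = -5 deg
  cos(-5 deg) = 0.9962, sin(-5 deg) = -0.0872
  joint[2] = (9.6593, 2.5882) + 8.2 * (0.9962, -0.0872) = (9.6593 + 8.1688, 2.5882 + -0.7147) = (17.8281, 1.8735)
End effector: (17.8281, 1.8735)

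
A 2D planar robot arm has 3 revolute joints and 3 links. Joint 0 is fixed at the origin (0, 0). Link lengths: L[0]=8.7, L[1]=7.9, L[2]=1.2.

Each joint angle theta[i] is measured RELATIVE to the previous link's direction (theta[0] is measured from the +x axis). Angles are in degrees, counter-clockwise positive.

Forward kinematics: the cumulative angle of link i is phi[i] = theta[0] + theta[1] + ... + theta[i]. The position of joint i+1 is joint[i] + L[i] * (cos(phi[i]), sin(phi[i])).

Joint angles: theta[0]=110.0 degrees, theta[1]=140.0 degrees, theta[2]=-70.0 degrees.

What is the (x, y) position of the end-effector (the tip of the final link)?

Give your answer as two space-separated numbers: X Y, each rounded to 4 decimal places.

Answer: -6.8775 0.7518

Derivation:
joint[0] = (0.0000, 0.0000)  (base)
link 0: phi[0] = 110 = 110 deg
  cos(110 deg) = -0.3420, sin(110 deg) = 0.9397
  joint[1] = (0.0000, 0.0000) + 8.7 * (-0.3420, 0.9397) = (0.0000 + -2.9756, 0.0000 + 8.1753) = (-2.9756, 8.1753)
link 1: phi[1] = 110 + 140 = 250 deg
  cos(250 deg) = -0.3420, sin(250 deg) = -0.9397
  joint[2] = (-2.9756, 8.1753) + 7.9 * (-0.3420, -0.9397) = (-2.9756 + -2.7020, 8.1753 + -7.4236) = (-5.6775, 0.7518)
link 2: phi[2] = 110 + 140 + -70 = 180 deg
  cos(180 deg) = -1.0000, sin(180 deg) = 0.0000
  joint[3] = (-5.6775, 0.7518) + 1.2 * (-1.0000, 0.0000) = (-5.6775 + -1.2000, 0.7518 + 0.0000) = (-6.8775, 0.7518)
End effector: (-6.8775, 0.7518)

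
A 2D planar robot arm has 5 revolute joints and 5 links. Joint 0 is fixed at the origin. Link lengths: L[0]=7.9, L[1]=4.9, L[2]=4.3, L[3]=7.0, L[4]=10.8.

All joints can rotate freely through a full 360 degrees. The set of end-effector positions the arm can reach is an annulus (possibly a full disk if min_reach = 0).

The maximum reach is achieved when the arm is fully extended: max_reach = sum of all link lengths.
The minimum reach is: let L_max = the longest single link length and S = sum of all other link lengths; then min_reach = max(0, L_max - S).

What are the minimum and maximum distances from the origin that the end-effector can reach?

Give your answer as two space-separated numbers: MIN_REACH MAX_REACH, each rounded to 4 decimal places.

Answer: 0.0000 34.9000

Derivation:
Link lengths: [7.9, 4.9, 4.3, 7.0, 10.8]
max_reach = 7.9 + 4.9 + 4.3 + 7 + 10.8 = 34.9
L_max = max([7.9, 4.9, 4.3, 7.0, 10.8]) = 10.8
S (sum of others) = 34.9 - 10.8 = 24.1
min_reach = max(0, 10.8 - 24.1) = max(0, -13.3) = 0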